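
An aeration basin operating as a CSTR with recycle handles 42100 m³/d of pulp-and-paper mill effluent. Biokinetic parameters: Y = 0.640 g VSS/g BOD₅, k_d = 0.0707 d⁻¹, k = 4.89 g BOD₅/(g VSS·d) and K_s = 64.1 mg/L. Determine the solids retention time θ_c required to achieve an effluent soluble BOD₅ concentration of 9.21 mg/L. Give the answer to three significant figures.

θ_c ≈ 3.10 d

From 1/θ_c = Y·k·S/(K_s + S) − k_d: Y·k·S/(K_s+S) = 0.640 × 4.89 × 9.21 / (64.1 + 9.21) = 0.3932 d⁻¹.
Then 1/θ_c = μ − k_d = 0.3932 − 0.0707 = 0.3225 d⁻¹, giving θ_c = 3.101 d.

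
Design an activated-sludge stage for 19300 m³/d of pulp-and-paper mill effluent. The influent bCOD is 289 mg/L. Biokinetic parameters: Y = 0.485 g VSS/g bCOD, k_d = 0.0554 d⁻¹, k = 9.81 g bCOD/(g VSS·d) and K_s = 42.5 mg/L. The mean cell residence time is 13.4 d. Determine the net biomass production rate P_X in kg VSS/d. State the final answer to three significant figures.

P_X ≈ 1550 kg VSS/d

From the Monod/SRT balance for a CMAS, S = K_s·(1+k_d θ_c)/[θ_c·(Y k − k_d) − 1] = 42.5 × (1 + 0.0554 × 13.4) / [13.4 × (0.485 × 9.81 − 0.0554) − 1] = 74.05 / 62.01 = 1.194 mg/L.
Observed yield with endogenous decay: Y_obs = Y / (1 + k_d·θ_c) = 0.485 / (1 + 0.0554 × 13.4) = 0.485 / 1.742 = 0.2784 g VSS/g bCOD.
ΔS = 289 − 1.19 = 287.8 mg/L, so the substrate removal rate is 19300 × 287.8/1000 = 5555 kg bCOD/d.
So the net sludge growth is P_X = 0.2784 × 5555 = 1546 kg VSS/d.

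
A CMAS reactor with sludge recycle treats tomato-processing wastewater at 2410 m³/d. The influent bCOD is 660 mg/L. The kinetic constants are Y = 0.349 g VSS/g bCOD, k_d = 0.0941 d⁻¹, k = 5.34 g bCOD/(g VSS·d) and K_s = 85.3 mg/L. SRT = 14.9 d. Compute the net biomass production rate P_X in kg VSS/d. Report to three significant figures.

From the Monod/SRT balance for a CMAS, S = K_s·(1+k_d θ_c)/[θ_c·(Y k − k_d) − 1] = 85.3 × (1 + 0.0941 × 14.9) / [14.9 × (0.349 × 5.34 − 0.0941) − 1] = 204.9 / 25.37 = 8.078 mg/L.
Y_obs = Y / (1 + k_d θ_c) = 0.349 / (1 + 0.0941 × 14.9) = 0.349 / 2.402 = 0.1453.
ΔS = 660 − 8.08 = 651.9 mg/L, so the substrate removal rate is 2410 × 651.9/1000 = 1571 kg bCOD/d.
So the net sludge growth is P_X = 0.1453 × 1571 = 228.3 kg VSS/d.

P_X ≈ 228 kg VSS/d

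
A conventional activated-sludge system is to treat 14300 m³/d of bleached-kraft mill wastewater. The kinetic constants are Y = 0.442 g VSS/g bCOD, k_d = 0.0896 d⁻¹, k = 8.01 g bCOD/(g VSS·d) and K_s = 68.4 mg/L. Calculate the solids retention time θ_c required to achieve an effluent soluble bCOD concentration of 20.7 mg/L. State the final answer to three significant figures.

θ_c ≈ 1.36 d

Specific growth rate at S = 20.7 mg/L: μ = YkS/(K_s+S) = 0.442·8.01·20.7/(68.4+20.7) = 0.8225 d⁻¹.
1/θ_c = 0.8225 − 0.0896 = 0.7329 d⁻¹, so θ_c = 1.364 d.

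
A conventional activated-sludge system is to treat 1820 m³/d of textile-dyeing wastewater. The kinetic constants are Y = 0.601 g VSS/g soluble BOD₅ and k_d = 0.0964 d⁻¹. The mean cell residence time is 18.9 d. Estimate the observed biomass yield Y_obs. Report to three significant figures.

Y_obs ≈ 0.213 g VSS/g soluble BOD₅

Correct the yield for decay: Y_obs = Y/(1 + k_d θ_c) = 0.601 / (1 + 0.0964 × 18.9) = 0.601 / 2.822 = 0.2130.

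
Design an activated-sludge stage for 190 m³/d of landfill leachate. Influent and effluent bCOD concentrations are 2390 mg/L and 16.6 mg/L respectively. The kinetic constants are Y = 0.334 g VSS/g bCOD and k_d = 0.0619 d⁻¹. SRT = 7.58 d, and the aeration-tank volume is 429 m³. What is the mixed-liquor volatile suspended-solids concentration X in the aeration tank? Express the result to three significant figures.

X = Y·Q·ΔS·θ_c / [V·(1 + k_d θ_c)] = 0.334 × 190 × (2390 − 16.6) × 7.58 / [429 × (1 + 0.0619 × 7.58)] = 1811 mg/L.

X ≈ 1810 mg/L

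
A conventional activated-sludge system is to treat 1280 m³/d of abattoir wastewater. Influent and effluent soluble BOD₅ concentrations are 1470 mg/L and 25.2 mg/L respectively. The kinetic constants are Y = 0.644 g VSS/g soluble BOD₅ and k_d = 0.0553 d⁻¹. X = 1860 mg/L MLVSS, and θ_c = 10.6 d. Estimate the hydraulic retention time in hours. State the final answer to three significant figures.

Rearranging the biomass balance for a CMAS with decay, V = Y·Q·ΔS·θ_c / [X·(1+k_d θ_c)] = 0.644 × 1280 × (1470 − 25.2) × 10.6 / [1860 × (1 + 0.0553 × 10.6)] = 1.26×10^7 / 2950 = 4279 m³.
τ = V/Q = 4279/1280 = 3.343 d, or 80.23 h.

τ ≈ 80.2 h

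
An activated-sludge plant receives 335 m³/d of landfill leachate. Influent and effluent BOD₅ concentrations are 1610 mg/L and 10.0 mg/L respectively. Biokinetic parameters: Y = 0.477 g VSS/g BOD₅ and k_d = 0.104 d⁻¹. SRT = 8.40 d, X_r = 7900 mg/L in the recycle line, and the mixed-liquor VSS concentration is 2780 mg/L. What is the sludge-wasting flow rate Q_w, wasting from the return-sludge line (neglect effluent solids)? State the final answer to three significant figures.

Steady-state biomass mass balance: V·X·(1 + k_d·θ_c) = Y·Q·(S₀ − S)·θ_c, so V = 0.477 × 335 × (1610 − 10.0) × 8.40 / [2780 × (1 + 0.104 × 8.40)] = 2.15×10^6 / 5209 = 412.3 m³.
θ_c = V·X/(Q_w·X_r) when wasting from the recycle, so Q_w = V·X/(θ_c·X_r) = 412.3 × 2780 / (8.40 × 7900) = 17.27 m³/d.

Q_w ≈ 17.3 m³/d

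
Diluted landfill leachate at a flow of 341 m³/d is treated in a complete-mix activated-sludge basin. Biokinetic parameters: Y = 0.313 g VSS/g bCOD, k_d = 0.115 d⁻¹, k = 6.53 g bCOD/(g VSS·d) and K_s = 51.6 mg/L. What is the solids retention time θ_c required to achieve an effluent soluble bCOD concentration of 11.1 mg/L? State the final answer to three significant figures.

θ_c ≈ 4.05 d

Specific growth rate at S = 11.1 mg/L: μ = YkS/(K_s+S) = 0.313·6.53·11.1/(51.6+11.1) = 0.3618 d⁻¹.
Then 1/θ_c = μ − k_d = 0.3618 − 0.115 = 0.2468 d⁻¹, giving θ_c = 4.051 d.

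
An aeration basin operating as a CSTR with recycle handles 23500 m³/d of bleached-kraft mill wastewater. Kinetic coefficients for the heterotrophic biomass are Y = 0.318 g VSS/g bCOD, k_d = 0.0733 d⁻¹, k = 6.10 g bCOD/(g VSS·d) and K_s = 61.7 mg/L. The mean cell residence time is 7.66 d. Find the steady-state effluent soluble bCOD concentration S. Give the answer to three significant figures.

From the Monod/SRT balance for a CMAS, S = K_s·(1+k_d θ_c)/[θ_c·(Y k − k_d) − 1] = 61.7 × (1 + 0.0733 × 7.66) / [7.66 × (0.318 × 6.10 − 0.0733) − 1] = 96.34 / 13.30 = 7.245 mg/L.

S ≈ 7.25 mg/L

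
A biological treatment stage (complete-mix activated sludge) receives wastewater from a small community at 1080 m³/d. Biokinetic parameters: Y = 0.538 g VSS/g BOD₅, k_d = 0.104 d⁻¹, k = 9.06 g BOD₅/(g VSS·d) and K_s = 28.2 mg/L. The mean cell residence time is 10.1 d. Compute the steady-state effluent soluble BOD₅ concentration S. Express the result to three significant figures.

Effluent substrate depends only on kinetics and SRT: S = K_s(1 + k_d θ_c) / [θ_c(Yk − k_d) − 1] = 28.2 × (1 + 0.104 × 10.1) / [10.1 × (0.538 × 9.06 − 0.104) − 1] = 57.82 / 47.18 = 1.226 mg/L.

S ≈ 1.23 mg/L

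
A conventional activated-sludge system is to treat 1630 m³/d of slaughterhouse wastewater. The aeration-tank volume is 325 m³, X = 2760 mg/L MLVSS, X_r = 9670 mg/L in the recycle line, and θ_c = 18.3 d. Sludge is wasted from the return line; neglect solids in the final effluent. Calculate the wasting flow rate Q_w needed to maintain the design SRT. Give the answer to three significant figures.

θ_c = V·X/(Q_w·X_r) when wasting from the recycle, so Q_w = V·X/(θ_c·X_r) = 325.0 × 2760 / (18.3 × 9670) = 5.069 m³/d.

Q_w ≈ 5.07 m³/d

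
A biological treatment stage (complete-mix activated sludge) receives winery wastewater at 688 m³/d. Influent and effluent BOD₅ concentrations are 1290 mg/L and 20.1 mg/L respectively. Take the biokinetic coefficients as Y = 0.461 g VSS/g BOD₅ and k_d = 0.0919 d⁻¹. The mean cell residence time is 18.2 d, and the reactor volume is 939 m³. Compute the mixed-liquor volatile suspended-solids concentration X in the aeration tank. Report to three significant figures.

X = Y·Q·ΔS·θ_c / [V·(1 + k_d θ_c)] = 0.461 × 688 × (1290 − 20.1) × 18.2 / [939 × (1 + 0.0919 × 18.2)] = 2921 mg/L.

X ≈ 2920 mg/L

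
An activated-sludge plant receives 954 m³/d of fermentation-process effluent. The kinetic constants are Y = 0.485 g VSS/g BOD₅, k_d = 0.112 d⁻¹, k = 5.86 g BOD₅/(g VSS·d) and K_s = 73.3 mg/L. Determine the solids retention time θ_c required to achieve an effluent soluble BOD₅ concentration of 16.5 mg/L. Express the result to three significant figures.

Specific growth rate at S = 16.5 mg/L: μ = YkS/(K_s+S) = 0.485·5.86·16.5/(73.3+16.5) = 0.5222 d⁻¹.
θ_c = 1/(μ − k_d) = 1/(0.5222 − 0.112) = 1/0.4102 = 2.438 d.

θ_c ≈ 2.44 d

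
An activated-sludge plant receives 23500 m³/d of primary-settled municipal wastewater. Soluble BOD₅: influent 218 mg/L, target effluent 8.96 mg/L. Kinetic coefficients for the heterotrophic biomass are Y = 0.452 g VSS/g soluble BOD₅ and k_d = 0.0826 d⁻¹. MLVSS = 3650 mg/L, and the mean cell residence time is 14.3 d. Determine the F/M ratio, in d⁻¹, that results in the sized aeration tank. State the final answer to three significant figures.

From the SRT design equation V = Y Q (S₀−S) θ_c / [X (1 + k_d θ_c)] = 0.452 × 23500 × (218 − 8.96) × 14.3 / [3650 × (1 + 0.0826 × 14.3)] = 3.18×10^7 / 7961 = 3988 m³.
Food-to-microorganism ratio F/M = Q S₀ / (V X) = 23500 × 218 / (3988 × 3650) = 0.3519 d⁻¹.

F/M ≈ 0.352 d⁻¹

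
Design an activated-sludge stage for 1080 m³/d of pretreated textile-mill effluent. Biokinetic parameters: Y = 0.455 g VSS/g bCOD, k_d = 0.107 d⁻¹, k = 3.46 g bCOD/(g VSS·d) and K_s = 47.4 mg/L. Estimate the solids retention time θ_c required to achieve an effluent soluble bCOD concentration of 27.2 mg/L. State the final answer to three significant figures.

Specific growth rate at S = 27.2 mg/L: μ = YkS/(K_s+S) = 0.455·3.46·27.2/(47.4+27.2) = 0.5740 d⁻¹.
Then 1/θ_c = μ − k_d = 0.5740 − 0.107 = 0.4670 d⁻¹, giving θ_c = 2.141 d.

θ_c ≈ 2.14 d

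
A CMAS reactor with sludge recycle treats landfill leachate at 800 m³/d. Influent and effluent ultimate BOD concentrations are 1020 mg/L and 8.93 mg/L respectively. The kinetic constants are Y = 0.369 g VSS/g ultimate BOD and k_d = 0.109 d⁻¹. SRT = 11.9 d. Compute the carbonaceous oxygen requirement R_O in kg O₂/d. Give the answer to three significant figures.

R_O ≈ 624 kg O₂/d

Y_obs = Y / (1 + k_d θ_c) = 0.369 / (1 + 0.109 × 11.9) = 0.369 / 2.297 = 0.1606.
Mass of ultimate BOD removed per day: Q(S₀ − S) = 800 × 1011 g/m³ = 808.9 kg/d.
P_X = Y_obs·Q·(S₀ − S) = 0.1606 × 808.9 = 129.9 kg VSS/d.
Carbonaceous O₂ demand = substrate oxidised − cell-mass equivalent = 808.9 − 1.42 × 129.9 = 624.4 kg O₂/d.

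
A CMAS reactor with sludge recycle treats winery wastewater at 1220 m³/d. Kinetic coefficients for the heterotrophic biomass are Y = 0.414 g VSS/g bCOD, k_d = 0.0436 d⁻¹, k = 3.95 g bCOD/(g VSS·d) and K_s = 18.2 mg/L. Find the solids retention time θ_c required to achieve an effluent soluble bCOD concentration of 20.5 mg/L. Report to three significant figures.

At the target effluent, Y k S/(K_s+S) = 0.414×3.95×20.5/38.70 = 0.8662 d⁻¹.
θ_c = 1/(μ − k_d) = 1/(0.8662 − 0.0436) = 1/0.8226 = 1.216 d.

θ_c ≈ 1.22 d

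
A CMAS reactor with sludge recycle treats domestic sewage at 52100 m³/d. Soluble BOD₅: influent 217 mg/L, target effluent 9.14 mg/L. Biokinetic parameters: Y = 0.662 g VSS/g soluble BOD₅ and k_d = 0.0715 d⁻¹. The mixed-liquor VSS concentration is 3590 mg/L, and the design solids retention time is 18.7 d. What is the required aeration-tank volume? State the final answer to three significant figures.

Rearranging the biomass balance for a CMAS with decay, V = Y·Q·ΔS·θ_c / [X·(1+k_d θ_c)] = 0.662 × 52100 × (217 − 9.14) × 18.7 / [3590 × (1 + 0.0715 × 18.7)] = 1.34×10^8 / 8390 = 15979 m³.

V ≈ 16000 m³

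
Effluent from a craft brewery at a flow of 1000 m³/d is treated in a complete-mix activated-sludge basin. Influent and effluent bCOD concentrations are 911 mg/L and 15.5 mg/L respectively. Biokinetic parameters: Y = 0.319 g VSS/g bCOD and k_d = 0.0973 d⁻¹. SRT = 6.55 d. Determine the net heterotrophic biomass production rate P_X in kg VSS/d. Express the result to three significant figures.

P_X ≈ 174 kg VSS/d

Y_obs = Y / (1 + k_d θ_c) = 0.319 / (1 + 0.0973 × 6.55) = 0.319 / 1.637 = 0.1948.
Q·(S₀ − S) = 1000 × (911 − 15.5) × 10⁻³ = 895.5 kg/d removed.
Biomass produced: P_X = Y_obs·Q·ΔS = 0.1948 × 895.5 ≈ 174.5 kg VSS/d.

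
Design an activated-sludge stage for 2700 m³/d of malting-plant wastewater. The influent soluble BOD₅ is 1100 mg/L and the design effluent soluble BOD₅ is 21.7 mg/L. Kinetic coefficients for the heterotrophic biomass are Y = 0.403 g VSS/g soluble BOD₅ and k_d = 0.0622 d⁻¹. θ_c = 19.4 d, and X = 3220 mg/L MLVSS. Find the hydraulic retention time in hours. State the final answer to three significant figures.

τ ≈ 28.5 h

From the SRT design equation V = Y Q (S₀−S) θ_c / [X (1 + k_d θ_c)] = 0.403 × 2700 × (1100 − 21.7) × 19.4 / [3220 × (1 + 0.0622 × 19.4)] = 2.28×10^7 / 7106 = 3203 m³.
τ = V/Q = 3203/2700 = 1.186 d, or 28.47 h.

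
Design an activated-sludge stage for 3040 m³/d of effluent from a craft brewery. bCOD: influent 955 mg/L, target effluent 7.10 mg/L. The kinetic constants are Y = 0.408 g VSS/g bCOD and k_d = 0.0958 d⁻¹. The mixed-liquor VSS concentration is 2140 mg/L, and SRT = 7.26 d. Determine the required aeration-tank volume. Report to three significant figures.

Steady-state biomass mass balance: V·X·(1 + k_d·θ_c) = Y·Q·(S₀ − S)·θ_c, so V = 0.408 × 3040 × (955 − 7.10) × 7.26 / [2140 × (1 + 0.0958 × 7.26)] = 8.54×10^6 / 3628 = 2352 m³.

V ≈ 2350 m³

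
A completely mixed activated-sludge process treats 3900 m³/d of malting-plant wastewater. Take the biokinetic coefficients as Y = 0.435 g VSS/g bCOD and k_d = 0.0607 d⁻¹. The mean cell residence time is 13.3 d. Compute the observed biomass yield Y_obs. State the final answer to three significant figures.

Correct the yield for decay: Y_obs = Y/(1 + k_d θ_c) = 0.435 / (1 + 0.0607 × 13.3) = 0.435 / 1.807 = 0.2407.

Y_obs ≈ 0.241 g VSS/g bCOD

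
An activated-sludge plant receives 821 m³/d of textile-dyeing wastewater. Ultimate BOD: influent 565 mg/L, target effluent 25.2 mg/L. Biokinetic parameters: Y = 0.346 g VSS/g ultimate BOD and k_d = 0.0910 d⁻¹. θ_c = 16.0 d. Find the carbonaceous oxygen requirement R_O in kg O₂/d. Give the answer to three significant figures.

Correct the yield for decay: Y_obs = Y/(1 + k_d θ_c) = 0.346 / (1 + 0.0910 × 16.0) = 0.346 / 2.456 = 0.1409.
Q·(S₀ − S) = 821 × (565 − 25.2) × 10⁻³ = 443.2 kg/d removed.
Biomass synthesised: P_X = Y_obs × 443.2 = 62.43 kg VSS/d.
Carbonaceous O₂ demand = substrate oxidised − cell-mass equivalent = 443.2 − 1.42 × 62.43 = 354.5 kg O₂/d.

R_O ≈ 355 kg O₂/d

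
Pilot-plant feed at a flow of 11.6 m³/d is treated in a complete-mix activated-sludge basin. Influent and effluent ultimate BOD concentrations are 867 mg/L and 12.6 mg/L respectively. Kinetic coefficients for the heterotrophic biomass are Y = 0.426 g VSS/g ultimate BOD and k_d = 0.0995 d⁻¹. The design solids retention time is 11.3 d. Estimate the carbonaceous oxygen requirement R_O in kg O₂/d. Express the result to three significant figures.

R_O ≈ 7.09 kg O₂/d

Observed yield with endogenous decay: Y_obs = Y / (1 + k_d·θ_c) = 0.426 / (1 + 0.0995 × 11.3) = 0.426 / 2.124 = 0.2005 g VSS/g ultimate BOD.
Mass of ultimate BOD removed per day: Q(S₀ − S) = 11.6 × 854.4 g/m³ = 9.911 kg/d.
P_X = Y_obs·Q·(S₀ − S) = 0.2005 × 9.911 = 1.987 kg VSS/d.
R_O = Q·ΔS − 1.42 P_X = 9.911 − 2.822 = 7.089 kg O₂/d.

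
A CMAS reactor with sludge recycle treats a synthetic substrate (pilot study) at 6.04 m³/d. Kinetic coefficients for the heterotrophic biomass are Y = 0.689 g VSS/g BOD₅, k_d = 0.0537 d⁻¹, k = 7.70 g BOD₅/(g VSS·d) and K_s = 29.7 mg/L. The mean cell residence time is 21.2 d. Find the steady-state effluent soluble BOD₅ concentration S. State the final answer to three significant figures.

For a completely mixed reactor with recycle the Lawrence–McCarty relation gives S = K_s·(1 + k_d·θ_c) / [θ_c·(Y·k − k_d) − 1] = 29.7 × (1 + 0.0537 × 21.2) / [21.2 × (0.689 × 7.70 − 0.0537) − 1] = 63.51 / 110.3 = 0.5756 mg/L.

S ≈ 0.576 mg/L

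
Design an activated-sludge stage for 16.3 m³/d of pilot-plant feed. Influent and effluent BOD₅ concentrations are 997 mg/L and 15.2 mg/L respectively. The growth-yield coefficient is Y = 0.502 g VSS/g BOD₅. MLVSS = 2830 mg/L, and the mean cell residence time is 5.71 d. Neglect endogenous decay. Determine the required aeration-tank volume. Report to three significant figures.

With k_d = 0 the design equation reduces to V = Y Q (S₀−S) θ_c / X = 0.502 × 16.3 × (997 − 15.2) × 5.71 / 2830 = 16.21 m³.

V ≈ 16.2 m³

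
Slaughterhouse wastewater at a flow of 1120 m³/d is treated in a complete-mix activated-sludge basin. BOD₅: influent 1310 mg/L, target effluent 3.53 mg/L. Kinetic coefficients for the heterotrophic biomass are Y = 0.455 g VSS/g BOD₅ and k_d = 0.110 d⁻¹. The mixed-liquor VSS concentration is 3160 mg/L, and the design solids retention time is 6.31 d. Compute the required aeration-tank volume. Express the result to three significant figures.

V ≈ 785 m³

Rearranging the biomass balance for a CMAS with decay, V = Y·Q·ΔS·θ_c / [X·(1+k_d θ_c)] = 0.455 × 1120 × (1310 − 3.53) × 6.31 / [3160 × (1 + 0.110 × 6.31)] = 4.2×10^6 / 5353 = 784.8 m³.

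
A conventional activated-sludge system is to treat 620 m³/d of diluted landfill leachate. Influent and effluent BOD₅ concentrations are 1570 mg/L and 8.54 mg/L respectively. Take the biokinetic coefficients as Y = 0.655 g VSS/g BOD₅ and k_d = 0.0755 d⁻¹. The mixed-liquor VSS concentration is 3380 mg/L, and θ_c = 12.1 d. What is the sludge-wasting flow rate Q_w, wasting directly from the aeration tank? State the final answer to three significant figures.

Q_w ≈ 98.0 m³/d

From the SRT design equation V = Y Q (S₀−S) θ_c / [X (1 + k_d θ_c)] = 0.655 × 620 × (1570 − 8.54) × 12.1 / [3380 × (1 + 0.0755 × 12.1)] = 7.67×10^6 / 6468 = 1186 m³.
Wasting from the aeration tank: Q_w = V / θ_c = 1186 / 12.1 = 98.04 m³/d.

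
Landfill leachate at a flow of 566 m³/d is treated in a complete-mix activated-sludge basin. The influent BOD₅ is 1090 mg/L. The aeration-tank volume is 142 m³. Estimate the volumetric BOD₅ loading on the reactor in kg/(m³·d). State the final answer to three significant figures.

Applied BOD₅ load per unit volume = Q·S₀/V = (566 × 1090/1000)/142.0 = 4.345 kg BOD₅·m⁻³·d⁻¹.

L_v ≈ 4.34 kg BOD₅/(m³·d)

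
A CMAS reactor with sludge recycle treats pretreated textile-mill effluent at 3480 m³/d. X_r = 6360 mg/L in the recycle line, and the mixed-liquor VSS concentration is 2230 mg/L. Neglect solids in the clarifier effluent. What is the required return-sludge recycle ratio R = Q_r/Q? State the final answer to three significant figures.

R ≈ 0.540

Mass balance around the secondary clarifier (neglecting effluent solids): R = X / (X_r − X) = 2230 / (6360 − 2230) = 0.5400.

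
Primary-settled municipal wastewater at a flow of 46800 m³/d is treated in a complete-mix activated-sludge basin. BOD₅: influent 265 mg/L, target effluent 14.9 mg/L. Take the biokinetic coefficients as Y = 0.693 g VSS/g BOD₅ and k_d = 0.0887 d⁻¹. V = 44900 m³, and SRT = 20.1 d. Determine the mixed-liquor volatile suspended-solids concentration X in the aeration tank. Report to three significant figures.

X = Y·Q·ΔS·θ_c / [V·(1 + k_d θ_c)] = 0.693 × 46800 × (265 − 14.9) × 20.1 / [44900 × (1 + 0.0887 × 20.1)] = 1305 mg/L.

X ≈ 1300 mg/L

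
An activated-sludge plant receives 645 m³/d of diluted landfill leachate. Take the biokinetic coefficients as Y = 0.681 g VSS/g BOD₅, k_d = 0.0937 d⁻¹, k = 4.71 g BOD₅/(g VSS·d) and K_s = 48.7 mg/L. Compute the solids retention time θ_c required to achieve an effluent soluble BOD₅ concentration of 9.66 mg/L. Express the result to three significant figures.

From 1/θ_c = Y·k·S/(K_s + S) − k_d: Y·k·S/(K_s+S) = 0.681 × 4.71 × 9.66 / (48.7 + 9.66) = 0.5309 d⁻¹.
θ_c = 1/(μ − k_d) = 1/(0.5309 − 0.0937) = 1/0.4372 = 2.287 d.

θ_c ≈ 2.29 d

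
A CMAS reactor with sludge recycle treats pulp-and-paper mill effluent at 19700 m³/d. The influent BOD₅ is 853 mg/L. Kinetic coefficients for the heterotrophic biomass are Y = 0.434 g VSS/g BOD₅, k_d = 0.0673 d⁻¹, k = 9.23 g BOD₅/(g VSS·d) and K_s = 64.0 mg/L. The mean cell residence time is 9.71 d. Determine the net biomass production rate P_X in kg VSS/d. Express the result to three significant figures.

P_X ≈ 4400 kg VSS/d

Effluent substrate depends only on kinetics and SRT: S = K_s(1 + k_d θ_c) / [θ_c(Yk − k_d) − 1] = 64.0 × (1 + 0.0673 × 9.71) / [9.71 × (0.434 × 9.23 − 0.0673) − 1] = 105.8 / 37.24 = 2.841 mg/L.
The observed yield is Y_obs = Y/(1 + k_d·θ_c) = 0.434 / (1 + 0.0673 × 9.71) = 0.434 / 1.653 = 0.2625 g VSS per g BOD₅ removed.
Mass of BOD₅ removed per day: Q(S₀ − S) = 19700 × 850.2 g/m³ = 16748 kg/d.
So the net sludge growth is P_X = 0.2625 × 16748 = 4396 kg VSS/d.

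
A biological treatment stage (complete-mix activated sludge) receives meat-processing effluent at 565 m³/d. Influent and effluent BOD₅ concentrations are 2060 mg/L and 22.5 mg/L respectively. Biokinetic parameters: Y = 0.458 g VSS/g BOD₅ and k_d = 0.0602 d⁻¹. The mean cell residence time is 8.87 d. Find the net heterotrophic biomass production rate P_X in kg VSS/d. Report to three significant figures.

P_X ≈ 344 kg VSS/d

Y_obs = Y / (1 + k_d θ_c) = 0.458 / (1 + 0.0602 × 8.87) = 0.458 / 1.534 = 0.2986.
ΔS = 2060 − 22.5 = 2038 mg/L, so the substrate removal rate is 565 × 2038/1000 = 1151 kg BOD₅/d.
P_X = Y_obs · Q(S₀ − S) = 0.2986 × 1151 = 343.7 kg VSS/d.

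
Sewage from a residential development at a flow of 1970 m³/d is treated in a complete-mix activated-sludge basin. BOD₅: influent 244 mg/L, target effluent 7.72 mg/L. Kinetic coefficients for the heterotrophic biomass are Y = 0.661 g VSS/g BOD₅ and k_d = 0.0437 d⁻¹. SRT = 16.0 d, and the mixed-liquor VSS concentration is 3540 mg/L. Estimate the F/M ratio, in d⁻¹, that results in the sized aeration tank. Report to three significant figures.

F/M ≈ 0.166 d⁻¹

From the SRT design equation V = Y Q (S₀−S) θ_c / [X (1 + k_d θ_c)] = 0.661 × 1970 × (244 − 7.72) × 16.0 / [3540 × (1 + 0.0437 × 16.0)] = 4.92×10^6 / 6015 = 818.4 m³.
Food-to-microorganism ratio F/M = Q S₀ / (V X) = 1970 × 244 / (818.4 × 3540) = 0.1659 d⁻¹.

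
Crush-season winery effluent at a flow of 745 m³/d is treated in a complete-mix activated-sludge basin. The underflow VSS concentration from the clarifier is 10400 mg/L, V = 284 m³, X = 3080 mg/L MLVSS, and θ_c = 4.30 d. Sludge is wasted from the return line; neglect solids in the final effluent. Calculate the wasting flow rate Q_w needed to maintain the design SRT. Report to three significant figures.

Q_w ≈ 19.6 m³/d

θ_c = V·X/(Q_w·X_r) when wasting from the recycle, so Q_w = V·X/(θ_c·X_r) = 284.0 × 3080 / (4.30 × 10400) = 19.56 m³/d.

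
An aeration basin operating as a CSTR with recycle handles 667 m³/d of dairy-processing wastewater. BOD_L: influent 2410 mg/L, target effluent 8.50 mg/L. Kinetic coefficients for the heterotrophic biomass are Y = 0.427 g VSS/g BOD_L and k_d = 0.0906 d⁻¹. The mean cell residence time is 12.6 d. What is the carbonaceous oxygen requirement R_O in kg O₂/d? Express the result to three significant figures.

Y_obs = Y / (1 + k_d θ_c) = 0.427 / (1 + 0.0906 × 12.6) = 0.427 / 2.142 = 0.1994.
ΔS = 2410 − 8.50 = 2402 mg/L, so the substrate removal rate is 667 × 2402/1000 = 1602 kg BOD_L/d.
Net sludge production P_X = 0.1994 × 1602 = 319.4 kg VSS/d.
Carbonaceous O₂ demand = substrate oxidised − cell-mass equivalent = 1602 − 1.42 × 319.4 = 1148 kg O₂/d.

R_O ≈ 1150 kg O₂/d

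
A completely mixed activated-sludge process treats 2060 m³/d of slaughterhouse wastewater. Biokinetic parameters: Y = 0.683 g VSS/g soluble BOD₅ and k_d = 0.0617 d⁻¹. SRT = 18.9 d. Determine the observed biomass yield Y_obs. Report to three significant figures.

The observed yield is Y_obs = Y/(1 + k_d·θ_c) = 0.683 / (1 + 0.0617 × 18.9) = 0.683 / 2.166 = 0.3153 g VSS per g soluble BOD₅ removed.

Y_obs ≈ 0.315 g VSS/g soluble BOD₅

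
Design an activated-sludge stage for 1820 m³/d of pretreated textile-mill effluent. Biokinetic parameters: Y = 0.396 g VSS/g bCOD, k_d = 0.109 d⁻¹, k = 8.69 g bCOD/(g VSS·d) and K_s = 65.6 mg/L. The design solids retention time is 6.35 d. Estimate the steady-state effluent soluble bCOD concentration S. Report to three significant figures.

From the Monod/SRT balance for a CMAS, S = K_s·(1+k_d θ_c)/[θ_c·(Y k − k_d) − 1] = 65.6 × (1 + 0.109 × 6.35) / [6.35 × (0.396 × 8.69 − 0.109) − 1] = 111.0 / 20.16 = 5.506 mg/L.

S ≈ 5.51 mg/L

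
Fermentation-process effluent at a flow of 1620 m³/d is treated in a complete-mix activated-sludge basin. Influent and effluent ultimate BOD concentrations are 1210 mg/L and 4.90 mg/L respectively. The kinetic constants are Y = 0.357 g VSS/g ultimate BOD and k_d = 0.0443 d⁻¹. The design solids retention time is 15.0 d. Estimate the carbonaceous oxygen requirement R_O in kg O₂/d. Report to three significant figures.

Correct the yield for decay: Y_obs = Y/(1 + k_d θ_c) = 0.357 / (1 + 0.0443 × 15.0) = 0.357 / 1.664 = 0.2145.
Q·(S₀ − S) = 1620 × (1210 − 4.90) × 10⁻³ = 1952 kg/d removed.
P_X = Y_obs·Q·(S₀ − S) = 0.2145 × 1952 = 418.7 kg VSS/d.
R_O = Q·ΔS − 1.42 P_X = 1952 − 594.6 = 1358 kg O₂/d.

R_O ≈ 1360 kg O₂/d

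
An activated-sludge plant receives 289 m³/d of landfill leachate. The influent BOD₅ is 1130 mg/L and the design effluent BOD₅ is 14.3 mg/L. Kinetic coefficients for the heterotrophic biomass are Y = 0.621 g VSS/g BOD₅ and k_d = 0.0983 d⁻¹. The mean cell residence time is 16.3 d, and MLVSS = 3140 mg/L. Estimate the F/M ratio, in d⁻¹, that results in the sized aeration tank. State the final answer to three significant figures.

Rearranging the biomass balance for a CMAS with decay, V = Y·Q·ΔS·θ_c / [X·(1+k_d θ_c)] = 0.621 × 289 × (1130 − 14.3) × 16.3 / [3140 × (1 + 0.0983 × 16.3)] = 3.26×10^6 / 8171 = 399.4 m³.
Food-to-microorganism ratio F/M = Q S₀ / (V X) = 289 × 1130 / (399.4 × 3140) = 0.2604 d⁻¹.

F/M ≈ 0.260 d⁻¹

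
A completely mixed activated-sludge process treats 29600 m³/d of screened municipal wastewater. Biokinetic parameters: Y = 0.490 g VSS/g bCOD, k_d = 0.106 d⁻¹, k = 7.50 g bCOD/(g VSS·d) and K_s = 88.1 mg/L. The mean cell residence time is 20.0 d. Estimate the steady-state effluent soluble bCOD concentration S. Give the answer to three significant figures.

S ≈ 3.91 mg/L

Effluent substrate depends only on kinetics and SRT: S = K_s(1 + k_d θ_c) / [θ_c(Yk − k_d) − 1] = 88.1 × (1 + 0.106 × 20.0) / [20.0 × (0.490 × 7.50 − 0.106) − 1] = 274.9 / 70.38 = 3.906 mg/L.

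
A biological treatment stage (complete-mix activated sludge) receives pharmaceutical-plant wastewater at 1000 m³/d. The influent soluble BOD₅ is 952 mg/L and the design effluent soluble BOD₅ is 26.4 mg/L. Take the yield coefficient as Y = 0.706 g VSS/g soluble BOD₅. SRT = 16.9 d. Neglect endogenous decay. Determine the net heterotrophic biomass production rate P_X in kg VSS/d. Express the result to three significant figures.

No decay correction is needed, so Y_obs = Y = 0.706.
Substrate removed = Q·(S₀ − S) = 1000 m³/d × (952 − 26.4) g/m³ = 9.26×10^5 g/d = 925.6 kg/d.
So the net sludge growth is P_X = 0.7060 × 925.6 = 653.5 kg VSS/d.

P_X ≈ 653 kg VSS/d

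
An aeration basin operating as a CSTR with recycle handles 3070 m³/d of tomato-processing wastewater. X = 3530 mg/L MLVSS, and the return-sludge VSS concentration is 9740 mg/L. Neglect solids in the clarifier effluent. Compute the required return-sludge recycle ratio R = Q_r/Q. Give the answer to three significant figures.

R ≈ 0.568

Solids balance on the clarifier gives (1+R)X = R·X_r, so R = X/(X_r − X) = 3530 / (9740 − 3530) = 0.5684.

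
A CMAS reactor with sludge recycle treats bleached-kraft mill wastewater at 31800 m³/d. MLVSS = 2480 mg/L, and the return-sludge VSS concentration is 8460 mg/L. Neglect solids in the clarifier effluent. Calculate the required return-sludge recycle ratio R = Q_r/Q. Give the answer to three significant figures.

Mass balance around the secondary clarifier (neglecting effluent solids): R = X / (X_r − X) = 2480 / (8460 − 2480) = 0.4147.

R ≈ 0.415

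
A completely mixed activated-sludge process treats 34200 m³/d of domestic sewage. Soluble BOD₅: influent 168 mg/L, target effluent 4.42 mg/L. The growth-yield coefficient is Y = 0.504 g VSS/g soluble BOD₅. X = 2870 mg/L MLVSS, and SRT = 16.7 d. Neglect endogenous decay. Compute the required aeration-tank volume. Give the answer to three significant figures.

V·X = Y·Q·ΔS·θ_c gives V = 0.504 × 34200 × (168 − 4.42) × 16.7 / 2870 = 16407 m³.

V ≈ 16400 m³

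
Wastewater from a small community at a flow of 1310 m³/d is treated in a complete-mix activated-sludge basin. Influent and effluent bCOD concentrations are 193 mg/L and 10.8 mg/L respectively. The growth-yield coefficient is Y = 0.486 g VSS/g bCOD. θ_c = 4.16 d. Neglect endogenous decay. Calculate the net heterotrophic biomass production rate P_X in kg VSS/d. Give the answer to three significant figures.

P_X ≈ 116 kg VSS/d

No decay correction is needed, so Y_obs = Y = 0.486.
ΔS = 193 − 10.8 = 182.2 mg/L, so the substrate removal rate is 1310 × 182.2/1000 = 238.7 kg bCOD/d.
Net biomass production P_X = Y_obs × Q·(S₀ − S) = 0.4860 × 238.7 = 116.0 kg VSS/d.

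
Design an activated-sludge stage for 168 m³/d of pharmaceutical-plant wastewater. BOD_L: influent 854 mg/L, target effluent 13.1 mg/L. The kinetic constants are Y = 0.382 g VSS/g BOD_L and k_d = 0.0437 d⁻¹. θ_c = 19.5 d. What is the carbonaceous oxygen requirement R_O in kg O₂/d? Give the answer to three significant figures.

R_O ≈ 99.9 kg O₂/d

Correct the yield for decay: Y_obs = Y/(1 + k_d θ_c) = 0.382 / (1 + 0.0437 × 19.5) = 0.382 / 1.852 = 0.2062.
Q·(S₀ − S) = 168 × (854 − 13.1) × 10⁻³ = 141.3 kg/d removed.
P_X = Y_obs·Q·(S₀ − S) = 0.2062 × 141.3 = 29.14 kg VSS/d.
R_O = Q·ΔS − 1.42 P_X = 141.3 − 41.37 = 99.90 kg O₂/d.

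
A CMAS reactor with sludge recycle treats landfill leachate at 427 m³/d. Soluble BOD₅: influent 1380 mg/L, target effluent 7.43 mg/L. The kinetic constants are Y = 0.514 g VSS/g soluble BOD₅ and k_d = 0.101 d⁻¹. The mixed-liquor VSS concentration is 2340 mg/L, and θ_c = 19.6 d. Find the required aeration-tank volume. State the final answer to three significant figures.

Rearranging the biomass balance for a CMAS with decay, V = Y·Q·ΔS·θ_c / [X·(1+k_d θ_c)] = 0.514 × 427 × (1380 − 7.43) × 19.6 / [2340 × (1 + 0.101 × 19.6)] = 5.9×10^6 / 6972 = 846.9 m³.

V ≈ 847 m³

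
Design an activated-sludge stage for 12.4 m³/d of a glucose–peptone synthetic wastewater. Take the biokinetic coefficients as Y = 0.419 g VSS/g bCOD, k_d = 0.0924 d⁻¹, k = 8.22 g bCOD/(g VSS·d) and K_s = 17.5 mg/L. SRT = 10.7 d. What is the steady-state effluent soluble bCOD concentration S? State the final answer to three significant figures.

S ≈ 0.998 mg/L

For a completely mixed reactor with recycle the Lawrence–McCarty relation gives S = K_s·(1 + k_d·θ_c) / [θ_c·(Y·k − k_d) − 1] = 17.5 × (1 + 0.0924 × 10.7) / [10.7 × (0.419 × 8.22 − 0.0924) − 1] = 34.80 / 34.86 = 0.9982 mg/L.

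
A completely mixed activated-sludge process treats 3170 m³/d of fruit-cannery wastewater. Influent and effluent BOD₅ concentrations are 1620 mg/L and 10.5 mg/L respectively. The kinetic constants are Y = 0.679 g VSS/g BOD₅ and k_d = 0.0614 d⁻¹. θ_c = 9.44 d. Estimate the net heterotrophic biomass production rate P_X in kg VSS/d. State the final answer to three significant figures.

P_X ≈ 2190 kg VSS/d

Observed yield with endogenous decay: Y_obs = Y / (1 + k_d·θ_c) = 0.679 / (1 + 0.0614 × 9.44) = 0.679 / 1.580 = 0.4299 g VSS/g BOD₅.
Mass of BOD₅ removed per day: Q(S₀ − S) = 3170 × 1610 g/m³ = 5102 kg/d.
Net biomass production P_X = Y_obs × Q·(S₀ − S) = 0.4299 × 5102 = 2193 kg VSS/d.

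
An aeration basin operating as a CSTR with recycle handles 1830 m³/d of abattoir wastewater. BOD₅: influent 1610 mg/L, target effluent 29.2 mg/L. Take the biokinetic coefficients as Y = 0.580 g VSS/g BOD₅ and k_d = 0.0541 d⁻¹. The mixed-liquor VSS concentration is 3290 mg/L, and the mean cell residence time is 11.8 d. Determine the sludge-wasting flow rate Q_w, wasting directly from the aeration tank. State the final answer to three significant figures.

Rearranging the biomass balance for a CMAS with decay, V = Y·Q·ΔS·θ_c / [X·(1+k_d θ_c)] = 0.580 × 1830 × (1610 − 29.2) × 11.8 / [3290 × (1 + 0.0541 × 11.8)] = 1.98×10^7 / 5390 = 3673 m³.
With mixed-liquor wasting, θ_c = V/Q_w, so Q_w = V/θ_c = 3673/11.8 = 311.3 m³/d.

Q_w ≈ 311 m³/d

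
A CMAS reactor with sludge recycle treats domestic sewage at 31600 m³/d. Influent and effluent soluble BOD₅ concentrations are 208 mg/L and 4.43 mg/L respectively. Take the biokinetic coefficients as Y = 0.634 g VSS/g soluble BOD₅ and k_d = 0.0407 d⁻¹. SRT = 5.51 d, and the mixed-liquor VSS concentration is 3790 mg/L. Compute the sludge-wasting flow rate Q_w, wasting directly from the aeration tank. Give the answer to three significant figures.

From the SRT design equation V = Y Q (S₀−S) θ_c / [X (1 + k_d θ_c)] = 0.634 × 31600 × (208 − 4.43) × 5.51 / [3790 × (1 + 0.0407 × 5.51)] = 2.25×10^7 / 4640 = 4843 m³.
With mixed-liquor wasting, θ_c = V/Q_w, so Q_w = V/θ_c = 4843/5.51 = 879.0 m³/d.

Q_w ≈ 879 m³/d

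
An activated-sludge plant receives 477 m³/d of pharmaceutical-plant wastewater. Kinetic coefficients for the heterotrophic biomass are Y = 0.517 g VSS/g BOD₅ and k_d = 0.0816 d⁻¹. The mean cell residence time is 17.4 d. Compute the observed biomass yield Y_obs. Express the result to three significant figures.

Y_obs ≈ 0.214 g VSS/g BOD₅

Correct the yield for decay: Y_obs = Y/(1 + k_d θ_c) = 0.517 / (1 + 0.0816 × 17.4) = 0.517 / 2.420 = 0.2137.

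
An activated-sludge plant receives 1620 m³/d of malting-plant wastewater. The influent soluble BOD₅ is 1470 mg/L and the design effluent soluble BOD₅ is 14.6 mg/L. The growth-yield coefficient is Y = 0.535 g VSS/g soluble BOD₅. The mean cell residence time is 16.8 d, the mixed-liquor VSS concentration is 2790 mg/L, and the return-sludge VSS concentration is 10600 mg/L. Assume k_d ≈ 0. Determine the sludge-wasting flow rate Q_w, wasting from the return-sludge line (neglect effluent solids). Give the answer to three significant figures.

V·X = Y·Q·ΔS·θ_c gives V = 0.535 × 1620 × (1470 − 14.6) × 16.8 / 2790 = 7595 m³.
Q_w = (V·X)/(θ_c X_r) = 7595 × 2790 / (16.8 × 10600) = 119.0 m³/d.

Q_w ≈ 119 m³/d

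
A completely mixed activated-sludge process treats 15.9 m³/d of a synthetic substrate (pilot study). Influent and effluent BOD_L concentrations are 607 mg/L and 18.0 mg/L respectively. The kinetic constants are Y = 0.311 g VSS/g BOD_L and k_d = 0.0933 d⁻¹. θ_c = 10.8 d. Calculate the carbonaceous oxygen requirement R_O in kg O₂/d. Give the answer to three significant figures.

The observed yield is Y_obs = Y/(1 + k_d·θ_c) = 0.311 / (1 + 0.0933 × 10.8) = 0.311 / 2.008 = 0.1549 g VSS per g BOD_L removed.
ΔS = 607 − 18.0 = 589.0 mg/L, so the substrate removal rate is 15.9 × 589.0/1000 = 9.365 kg BOD_L/d.
Biomass synthesised: P_X = Y_obs × 9.365 = 1.451 kg VSS/d.
Carbonaceous O₂ demand = substrate oxidised − cell-mass equivalent = 9.365 − 1.42 × 1.451 = 7.305 kg O₂/d.

R_O ≈ 7.31 kg O₂/d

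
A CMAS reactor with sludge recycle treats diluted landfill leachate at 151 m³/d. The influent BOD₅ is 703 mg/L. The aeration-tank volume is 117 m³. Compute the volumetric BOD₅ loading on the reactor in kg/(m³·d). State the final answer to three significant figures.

L_v ≈ 0.907 kg BOD₅/(m³·d)

Applied BOD₅ load per unit volume = Q·S₀/V = (151 × 703/1000)/117.0 = 0.9073 kg BOD₅·m⁻³·d⁻¹.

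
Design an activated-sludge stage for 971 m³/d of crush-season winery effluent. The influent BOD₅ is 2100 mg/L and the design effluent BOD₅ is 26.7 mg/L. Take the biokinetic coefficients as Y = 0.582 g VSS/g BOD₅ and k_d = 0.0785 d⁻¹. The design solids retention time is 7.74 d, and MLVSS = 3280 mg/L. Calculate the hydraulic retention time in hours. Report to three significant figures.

τ ≈ 42.5 h

From the SRT design equation V = Y Q (S₀−S) θ_c / [X (1 + k_d θ_c)] = 0.582 × 971 × (2100 − 26.7) × 7.74 / [3280 × (1 + 0.0785 × 7.74)] = 9.07×10^6 / 5273 = 1720 m³.
HRT = V/Q = 1720 m³ / 971 m³·d⁻¹ = 1.771 d × 24 = 42.51 h.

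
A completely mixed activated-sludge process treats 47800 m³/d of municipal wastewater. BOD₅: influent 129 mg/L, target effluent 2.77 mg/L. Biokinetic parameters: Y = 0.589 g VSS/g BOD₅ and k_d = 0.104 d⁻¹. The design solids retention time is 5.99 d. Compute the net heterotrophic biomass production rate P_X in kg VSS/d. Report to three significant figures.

P_X ≈ 2190 kg VSS/d

Observed yield with endogenous decay: Y_obs = Y / (1 + k_d·θ_c) = 0.589 / (1 + 0.104 × 5.99) = 0.589 / 1.623 = 0.3629 g VSS/g BOD₅.
Mass of BOD₅ removed per day: Q(S₀ − S) = 47800 × 126.2 g/m³ = 6034 kg/d.
Biomass produced: P_X = Y_obs·Q·ΔS = 0.3629 × 6034 ≈ 2190 kg VSS/d.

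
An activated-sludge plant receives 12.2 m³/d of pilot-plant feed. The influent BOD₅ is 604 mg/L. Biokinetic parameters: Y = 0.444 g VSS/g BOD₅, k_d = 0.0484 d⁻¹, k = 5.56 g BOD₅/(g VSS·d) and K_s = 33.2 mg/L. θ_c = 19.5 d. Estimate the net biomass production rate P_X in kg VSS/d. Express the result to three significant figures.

Effluent substrate depends only on kinetics and SRT: S = K_s(1 + k_d θ_c) / [θ_c(Yk − k_d) − 1] = 33.2 × (1 + 0.0484 × 19.5) / [19.5 × (0.444 × 5.56 − 0.0484) − 1] = 64.53 / 46.19 = 1.397 mg/L.
Correct the yield for decay: Y_obs = Y/(1 + k_d θ_c) = 0.444 / (1 + 0.0484 × 19.5) = 0.444 / 1.944 = 0.2284.
Substrate removed = Q·(S₀ − S) = 12.2 m³/d × (604 − 1.40) g/m³ = 7.35×10^3 g/d = 7.352 kg/d.
Biomass produced: P_X = Y_obs·Q·ΔS = 0.2284 × 7.352 ≈ 1.679 kg VSS/d.

P_X ≈ 1.68 kg VSS/d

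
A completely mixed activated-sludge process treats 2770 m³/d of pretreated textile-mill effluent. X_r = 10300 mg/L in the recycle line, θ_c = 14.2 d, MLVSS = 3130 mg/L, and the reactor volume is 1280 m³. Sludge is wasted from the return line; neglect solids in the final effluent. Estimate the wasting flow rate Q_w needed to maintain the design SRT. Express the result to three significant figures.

θ_c = V·X/(Q_w·X_r) when wasting from the recycle, so Q_w = V·X/(θ_c·X_r) = 1280 × 3130 / (14.2 × 10300) = 27.39 m³/d.

Q_w ≈ 27.4 m³/d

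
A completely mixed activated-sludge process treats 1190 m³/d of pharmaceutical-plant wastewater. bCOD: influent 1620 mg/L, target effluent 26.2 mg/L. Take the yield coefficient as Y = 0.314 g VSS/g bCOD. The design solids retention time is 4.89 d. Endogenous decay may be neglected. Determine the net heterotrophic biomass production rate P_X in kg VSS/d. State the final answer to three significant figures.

P_X ≈ 596 kg VSS/d

With endogenous decay neglected, the observed yield equals the true yield: Y_obs = Y = 0.314 g VSS/g bCOD.
Substrate removed = Q·(S₀ − S) = 1190 m³/d × (1620 − 26.2) g/m³ = 1.9×10^6 g/d = 1897 kg/d.
Biomass produced: P_X = Y_obs·Q·ΔS = 0.3140 × 1897 ≈ 595.5 kg VSS/d.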